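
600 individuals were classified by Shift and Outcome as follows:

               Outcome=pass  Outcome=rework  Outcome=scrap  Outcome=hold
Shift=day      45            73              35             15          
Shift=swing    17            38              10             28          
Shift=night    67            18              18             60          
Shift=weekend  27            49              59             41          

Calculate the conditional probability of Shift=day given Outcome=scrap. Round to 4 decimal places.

Total with Outcome=scrap: 35 + 10 + 18 + 59 = 122.
P(Shift=day | Outcome=scrap) = 35/122 = 0.2869.

0.2869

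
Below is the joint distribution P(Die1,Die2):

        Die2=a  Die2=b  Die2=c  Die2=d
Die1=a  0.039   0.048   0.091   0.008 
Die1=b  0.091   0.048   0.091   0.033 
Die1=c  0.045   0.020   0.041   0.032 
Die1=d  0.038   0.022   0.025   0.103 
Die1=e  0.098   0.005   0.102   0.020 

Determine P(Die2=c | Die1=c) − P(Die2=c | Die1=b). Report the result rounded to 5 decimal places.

P(Die1=c) = 0.045 + 0.020 + 0.041 + 0.032 = 0.138; P(Die2=c | Die1=c) = 0.041/0.138 = 0.297101.
P(Die1=b) = 0.091 + 0.048 + 0.091 + 0.033 = 0.263; P(Die2=c | Die1=b) = 0.091/0.263 = 0.346008.
Difference = -0.04891.

-0.04891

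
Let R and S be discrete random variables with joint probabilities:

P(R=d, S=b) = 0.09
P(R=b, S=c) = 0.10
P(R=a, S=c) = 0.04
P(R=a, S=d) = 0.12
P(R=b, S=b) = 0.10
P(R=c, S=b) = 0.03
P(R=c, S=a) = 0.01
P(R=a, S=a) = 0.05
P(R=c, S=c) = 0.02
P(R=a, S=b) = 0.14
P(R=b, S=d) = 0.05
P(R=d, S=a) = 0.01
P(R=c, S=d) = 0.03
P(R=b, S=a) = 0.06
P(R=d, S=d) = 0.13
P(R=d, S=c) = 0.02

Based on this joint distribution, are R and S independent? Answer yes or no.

no

P(R=b) = 0.31 and P(S=d) = 0.33, so their product is 0.1023, but P(R=b, S=d) = 0.05. Since these differ, R and S are not independent.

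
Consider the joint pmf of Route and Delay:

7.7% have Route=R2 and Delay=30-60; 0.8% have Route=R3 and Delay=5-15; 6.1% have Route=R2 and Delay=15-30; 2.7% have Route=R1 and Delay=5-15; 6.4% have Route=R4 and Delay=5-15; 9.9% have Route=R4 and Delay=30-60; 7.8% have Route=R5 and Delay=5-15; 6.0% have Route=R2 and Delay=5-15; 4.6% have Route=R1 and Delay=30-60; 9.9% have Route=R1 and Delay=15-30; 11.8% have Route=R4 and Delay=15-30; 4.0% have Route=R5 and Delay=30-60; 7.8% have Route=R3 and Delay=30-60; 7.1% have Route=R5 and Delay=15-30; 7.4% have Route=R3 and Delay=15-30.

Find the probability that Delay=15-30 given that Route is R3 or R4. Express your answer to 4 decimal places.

0.4354

P(Route=R3) = 0.008 + 0.074 + 0.078 = 0.160.
P(Route=R4) = 0.064 + 0.118 + 0.099 = 0.281.
P(Route ∈ {R3, R4}) = 0.160 + 0.281 = 0.441; P(Delay=15-30, Route ∈ {R3, R4}) = 0.074 + 0.118 = 0.192.
P(Delay=15-30 | Route ∈ {R3, R4}) = 0.192/0.441 = 0.4354.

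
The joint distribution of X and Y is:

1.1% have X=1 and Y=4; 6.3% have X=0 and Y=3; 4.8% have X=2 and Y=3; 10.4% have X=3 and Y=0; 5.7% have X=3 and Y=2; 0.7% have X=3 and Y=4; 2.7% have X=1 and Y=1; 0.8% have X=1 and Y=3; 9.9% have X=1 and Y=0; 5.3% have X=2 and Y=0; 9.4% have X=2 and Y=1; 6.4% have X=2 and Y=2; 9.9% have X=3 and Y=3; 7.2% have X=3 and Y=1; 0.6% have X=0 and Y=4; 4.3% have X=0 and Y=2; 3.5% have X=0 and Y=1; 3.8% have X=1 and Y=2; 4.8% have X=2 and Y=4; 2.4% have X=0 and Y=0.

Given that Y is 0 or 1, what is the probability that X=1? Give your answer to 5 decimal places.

P(Y=0) = 0.024 + 0.099 + 0.053 + 0.104 = 0.280.
P(Y=1) = 0.035 + 0.027 + 0.094 + 0.072 = 0.228.
P(Y ∈ {0, 1}) = 0.280 + 0.228 = 0.508; P(X=1, Y ∈ {0, 1}) = 0.099 + 0.027 = 0.126.
P(X=1 | Y ∈ {0, 1}) = 0.126/0.508 = 0.24803.

0.24803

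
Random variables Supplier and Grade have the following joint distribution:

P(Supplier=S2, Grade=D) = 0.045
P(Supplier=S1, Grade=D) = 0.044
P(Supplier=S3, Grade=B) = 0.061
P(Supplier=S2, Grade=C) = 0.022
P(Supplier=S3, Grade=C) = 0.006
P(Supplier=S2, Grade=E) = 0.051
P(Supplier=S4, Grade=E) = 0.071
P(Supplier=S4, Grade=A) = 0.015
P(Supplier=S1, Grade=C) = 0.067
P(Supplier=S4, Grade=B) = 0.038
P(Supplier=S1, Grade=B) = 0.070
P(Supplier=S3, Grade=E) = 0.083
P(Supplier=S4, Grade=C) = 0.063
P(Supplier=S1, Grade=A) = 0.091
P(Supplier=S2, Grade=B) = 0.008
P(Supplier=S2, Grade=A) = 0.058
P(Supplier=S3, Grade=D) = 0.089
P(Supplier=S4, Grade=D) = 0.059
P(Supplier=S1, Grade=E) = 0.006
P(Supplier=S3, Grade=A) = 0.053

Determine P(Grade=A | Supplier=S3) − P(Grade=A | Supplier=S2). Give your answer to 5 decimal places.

P(Supplier=S3) = 0.053 + 0.061 + 0.006 + 0.089 + 0.083 = 0.292; P(Grade=A | Supplier=S3) = 0.053/0.292 = 0.181507.
P(Supplier=S2) = 0.058 + 0.008 + 0.022 + 0.045 + 0.051 = 0.184; P(Grade=A | Supplier=S2) = 0.058/0.184 = 0.315217.
Difference = -0.13371.

-0.13371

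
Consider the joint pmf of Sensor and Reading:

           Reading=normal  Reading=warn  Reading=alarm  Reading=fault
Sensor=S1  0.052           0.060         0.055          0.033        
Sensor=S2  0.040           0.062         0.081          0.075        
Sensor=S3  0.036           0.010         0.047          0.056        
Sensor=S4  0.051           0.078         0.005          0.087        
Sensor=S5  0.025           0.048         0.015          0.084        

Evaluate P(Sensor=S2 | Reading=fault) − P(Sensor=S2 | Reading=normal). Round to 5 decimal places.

P(Reading=fault) = 0.033 + 0.075 + 0.056 + 0.087 + 0.084 = 0.335; P(Sensor=S2 | Reading=fault) = 0.075/0.335 = 0.223881.
P(Reading=normal) = 0.052 + 0.040 + 0.036 + 0.051 + 0.025 = 0.204; P(Sensor=S2 | Reading=normal) = 0.040/0.204 = 0.196078.
Difference = 0.02780.

0.02780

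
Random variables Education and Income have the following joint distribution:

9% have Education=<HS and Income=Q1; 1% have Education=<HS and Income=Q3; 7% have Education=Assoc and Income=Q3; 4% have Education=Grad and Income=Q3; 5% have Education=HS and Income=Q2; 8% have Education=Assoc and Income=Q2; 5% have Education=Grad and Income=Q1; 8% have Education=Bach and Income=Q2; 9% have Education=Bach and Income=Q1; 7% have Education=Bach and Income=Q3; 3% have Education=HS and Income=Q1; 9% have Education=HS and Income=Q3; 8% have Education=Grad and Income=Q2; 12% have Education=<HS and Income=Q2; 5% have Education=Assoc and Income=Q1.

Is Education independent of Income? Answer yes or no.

no

P(Education=<HS) = 0.22 and P(Income=Q3) = 0.28, so their product is 0.0616, but P(Education=<HS, Income=Q3) = 0.01. Since these differ, Education and Income are not independent.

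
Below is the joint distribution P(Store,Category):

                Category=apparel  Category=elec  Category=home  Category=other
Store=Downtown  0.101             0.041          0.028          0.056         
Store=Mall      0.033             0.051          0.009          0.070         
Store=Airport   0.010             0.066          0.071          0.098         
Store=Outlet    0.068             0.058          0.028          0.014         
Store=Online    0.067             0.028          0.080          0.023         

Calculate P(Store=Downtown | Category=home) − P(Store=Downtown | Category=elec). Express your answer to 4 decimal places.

-0.0384

P(Category=home) = 0.028 + 0.009 + 0.071 + 0.028 + 0.080 = 0.216; P(Store=Downtown | Category=home) = 0.028/0.216 = 0.12963.
P(Category=elec) = 0.041 + 0.051 + 0.066 + 0.058 + 0.028 = 0.244; P(Store=Downtown | Category=elec) = 0.041/0.244 = 0.16803.
Difference = -0.0384.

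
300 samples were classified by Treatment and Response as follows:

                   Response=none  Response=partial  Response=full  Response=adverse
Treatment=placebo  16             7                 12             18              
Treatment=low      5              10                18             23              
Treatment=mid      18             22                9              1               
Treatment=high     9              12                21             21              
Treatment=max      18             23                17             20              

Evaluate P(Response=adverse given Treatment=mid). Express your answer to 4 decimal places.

Total with Treatment=mid: 18 + 22 + 9 + 1 = 50.
P(Response=adverse | Treatment=mid) = 1/50 = 0.0200.

0.0200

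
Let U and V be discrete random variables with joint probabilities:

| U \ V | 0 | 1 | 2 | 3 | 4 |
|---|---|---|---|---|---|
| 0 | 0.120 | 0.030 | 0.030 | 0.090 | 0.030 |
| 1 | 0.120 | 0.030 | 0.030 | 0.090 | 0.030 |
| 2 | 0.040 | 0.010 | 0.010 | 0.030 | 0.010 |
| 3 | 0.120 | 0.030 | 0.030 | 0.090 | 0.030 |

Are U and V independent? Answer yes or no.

yes

Every cell satisfies P(U,V) = P(U)·P(V). For instance P(U=1) = 0.300, P(V=2) = 0.100, and 0.300×0.100 = 0.030 matches the joint entry. So U and V are independent.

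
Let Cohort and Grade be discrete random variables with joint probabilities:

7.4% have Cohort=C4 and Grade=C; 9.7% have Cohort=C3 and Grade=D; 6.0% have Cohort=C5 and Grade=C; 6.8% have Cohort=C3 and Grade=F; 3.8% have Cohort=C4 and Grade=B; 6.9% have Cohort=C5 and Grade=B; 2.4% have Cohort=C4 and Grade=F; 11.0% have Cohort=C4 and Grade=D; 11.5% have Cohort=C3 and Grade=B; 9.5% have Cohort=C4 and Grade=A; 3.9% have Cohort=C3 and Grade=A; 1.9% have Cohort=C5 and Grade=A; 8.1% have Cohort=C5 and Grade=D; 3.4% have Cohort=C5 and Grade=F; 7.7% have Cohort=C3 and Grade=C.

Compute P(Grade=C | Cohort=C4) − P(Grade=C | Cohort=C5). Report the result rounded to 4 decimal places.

P(Cohort=C4) = 0.095 + 0.038 + 0.074 + 0.110 + 0.024 = 0.341; P(Grade=C | Cohort=C4) = 0.074/0.341 = 0.21701.
P(Cohort=C5) = 0.019 + 0.069 + 0.060 + 0.081 + 0.034 = 0.263; P(Grade=C | Cohort=C5) = 0.060/0.263 = 0.22814.
Difference = -0.0111.

-0.0111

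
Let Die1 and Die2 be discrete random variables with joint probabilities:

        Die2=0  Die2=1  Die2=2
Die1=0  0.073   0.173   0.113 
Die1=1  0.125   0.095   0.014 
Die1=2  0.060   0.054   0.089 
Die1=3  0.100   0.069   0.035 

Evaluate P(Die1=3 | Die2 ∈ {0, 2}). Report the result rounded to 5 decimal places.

P(Die2=0) = 0.073 + 0.125 + 0.060 + 0.100 = 0.358.
P(Die2=2) = 0.113 + 0.014 + 0.089 + 0.035 = 0.251.
P(Die2 ∈ {0, 2}) = 0.358 + 0.251 = 0.609; P(Die1=3, Die2 ∈ {0, 2}) = 0.100 + 0.035 = 0.135.
P(Die1=3 | Die2 ∈ {0, 2}) = 0.135/0.609 = 0.22167.

0.22167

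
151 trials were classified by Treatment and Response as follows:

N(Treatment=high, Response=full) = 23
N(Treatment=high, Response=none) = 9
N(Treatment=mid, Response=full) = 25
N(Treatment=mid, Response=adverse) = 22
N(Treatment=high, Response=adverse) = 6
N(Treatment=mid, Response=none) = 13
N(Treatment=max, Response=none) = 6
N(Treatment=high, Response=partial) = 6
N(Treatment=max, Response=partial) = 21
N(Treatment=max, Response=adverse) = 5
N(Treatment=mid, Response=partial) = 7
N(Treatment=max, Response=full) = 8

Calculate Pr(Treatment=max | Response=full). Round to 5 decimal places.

Total with Response=full: 25 + 23 + 8 = 56.
P(Treatment=max | Response=full) = 8/56 = 0.14286.

0.14286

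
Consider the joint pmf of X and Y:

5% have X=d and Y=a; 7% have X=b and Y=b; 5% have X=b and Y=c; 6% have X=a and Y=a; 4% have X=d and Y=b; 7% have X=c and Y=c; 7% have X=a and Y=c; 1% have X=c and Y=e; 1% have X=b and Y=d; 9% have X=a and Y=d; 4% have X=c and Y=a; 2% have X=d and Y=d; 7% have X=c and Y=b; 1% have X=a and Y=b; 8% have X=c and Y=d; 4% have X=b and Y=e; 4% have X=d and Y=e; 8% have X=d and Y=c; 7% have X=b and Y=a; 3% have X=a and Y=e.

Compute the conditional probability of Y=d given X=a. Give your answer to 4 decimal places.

0.3462

P(X=a) = 0.06 + 0.01 + 0.07 + 0.09 + 0.03 = 0.26.
P(Y=d | X=a) = 0.09/0.26 = 0.3462.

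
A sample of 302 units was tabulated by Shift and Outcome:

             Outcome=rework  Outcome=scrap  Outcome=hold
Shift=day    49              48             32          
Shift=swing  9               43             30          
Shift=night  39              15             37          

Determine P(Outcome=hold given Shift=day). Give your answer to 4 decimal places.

Total with Shift=day: 49 + 48 + 32 = 129.
P(Outcome=hold | Shift=day) = 32/129 = 0.2481.

0.2481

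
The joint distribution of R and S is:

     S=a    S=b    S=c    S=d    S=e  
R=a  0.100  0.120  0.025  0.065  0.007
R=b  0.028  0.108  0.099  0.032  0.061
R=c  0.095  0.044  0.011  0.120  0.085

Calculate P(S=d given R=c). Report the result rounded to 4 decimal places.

P(R=c) = 0.095 + 0.044 + 0.011 + 0.120 + 0.085 = 0.355.
P(S=d | R=c) = 0.120/0.355 = 0.3380.

0.3380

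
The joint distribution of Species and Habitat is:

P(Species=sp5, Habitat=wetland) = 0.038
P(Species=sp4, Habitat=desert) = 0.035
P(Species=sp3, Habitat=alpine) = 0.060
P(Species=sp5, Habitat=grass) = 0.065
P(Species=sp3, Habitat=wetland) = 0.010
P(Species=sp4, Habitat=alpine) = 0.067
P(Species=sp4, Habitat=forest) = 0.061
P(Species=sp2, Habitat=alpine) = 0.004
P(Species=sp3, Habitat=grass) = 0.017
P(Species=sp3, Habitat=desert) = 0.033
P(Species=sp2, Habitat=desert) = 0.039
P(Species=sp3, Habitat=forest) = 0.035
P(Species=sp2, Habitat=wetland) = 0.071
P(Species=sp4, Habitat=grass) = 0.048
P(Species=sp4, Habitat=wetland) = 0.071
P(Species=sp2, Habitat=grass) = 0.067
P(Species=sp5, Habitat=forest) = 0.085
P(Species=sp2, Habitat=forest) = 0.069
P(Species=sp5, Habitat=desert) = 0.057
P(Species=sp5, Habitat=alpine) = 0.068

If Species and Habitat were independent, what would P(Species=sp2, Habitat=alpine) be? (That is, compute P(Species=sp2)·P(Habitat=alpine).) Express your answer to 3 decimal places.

0.050

P(Species=sp2) = 0.069 + 0.067 + 0.071 + 0.039 + 0.004 = 0.250.
P(Habitat=alpine) = 0.004 + 0.060 + 0.067 + 0.068 = 0.199.
Product: 0.250 × 0.199 = 0.050.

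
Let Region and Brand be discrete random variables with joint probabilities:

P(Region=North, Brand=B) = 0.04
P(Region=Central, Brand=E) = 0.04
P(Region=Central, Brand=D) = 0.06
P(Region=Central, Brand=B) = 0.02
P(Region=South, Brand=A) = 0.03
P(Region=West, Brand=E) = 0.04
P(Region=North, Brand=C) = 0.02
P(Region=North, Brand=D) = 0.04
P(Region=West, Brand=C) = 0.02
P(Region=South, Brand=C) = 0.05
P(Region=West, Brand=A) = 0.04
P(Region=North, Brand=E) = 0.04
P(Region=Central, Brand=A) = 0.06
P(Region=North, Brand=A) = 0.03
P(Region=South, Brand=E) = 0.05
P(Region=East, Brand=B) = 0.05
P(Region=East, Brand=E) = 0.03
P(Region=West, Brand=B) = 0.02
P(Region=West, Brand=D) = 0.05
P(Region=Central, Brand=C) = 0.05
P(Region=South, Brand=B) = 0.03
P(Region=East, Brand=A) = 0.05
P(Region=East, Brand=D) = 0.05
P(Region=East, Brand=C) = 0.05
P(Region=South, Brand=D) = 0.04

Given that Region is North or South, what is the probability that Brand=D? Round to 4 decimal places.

0.2162

P(Region=North) = 0.03 + 0.04 + 0.02 + 0.04 + 0.04 = 0.17.
P(Region=South) = 0.03 + 0.03 + 0.05 + 0.04 + 0.05 = 0.20.
P(Region ∈ {North, South}) = 0.17 + 0.20 = 0.37; P(Brand=D, Region ∈ {North, South}) = 0.04 + 0.04 = 0.08.
P(Brand=D | Region ∈ {North, South}) = 0.08/0.37 = 0.2162.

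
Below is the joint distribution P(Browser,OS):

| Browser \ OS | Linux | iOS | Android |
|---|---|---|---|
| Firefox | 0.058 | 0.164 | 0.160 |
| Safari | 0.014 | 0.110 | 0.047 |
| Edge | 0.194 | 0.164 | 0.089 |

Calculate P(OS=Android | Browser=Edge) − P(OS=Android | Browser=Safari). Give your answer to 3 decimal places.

P(Browser=Edge) = 0.194 + 0.164 + 0.089 = 0.447; P(OS=Android | Browser=Edge) = 0.089/0.447 = 0.1991.
P(Browser=Safari) = 0.014 + 0.110 + 0.047 = 0.171; P(OS=Android | Browser=Safari) = 0.047/0.171 = 0.2749.
Difference = -0.076.

-0.076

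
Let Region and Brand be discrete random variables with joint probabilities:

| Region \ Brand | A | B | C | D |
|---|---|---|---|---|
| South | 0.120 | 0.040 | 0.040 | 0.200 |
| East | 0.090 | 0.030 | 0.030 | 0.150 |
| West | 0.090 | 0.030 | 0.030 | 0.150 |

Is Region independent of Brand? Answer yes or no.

Every cell satisfies P(Region,Brand) = P(Region)·P(Brand). For instance P(Region=South) = 0.400, P(Brand=B) = 0.100, and 0.400×0.100 = 0.040 matches the joint entry. So Region and Brand are independent.

yes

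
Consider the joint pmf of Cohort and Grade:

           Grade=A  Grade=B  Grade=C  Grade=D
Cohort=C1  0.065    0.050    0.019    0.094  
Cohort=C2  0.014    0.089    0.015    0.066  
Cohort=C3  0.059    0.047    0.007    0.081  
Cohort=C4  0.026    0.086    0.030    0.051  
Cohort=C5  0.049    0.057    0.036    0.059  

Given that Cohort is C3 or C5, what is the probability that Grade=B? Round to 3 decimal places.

0.263

P(Cohort=C3) = 0.059 + 0.047 + 0.007 + 0.081 = 0.194.
P(Cohort=C5) = 0.049 + 0.057 + 0.036 + 0.059 = 0.201.
P(Cohort ∈ {C3, C5}) = 0.194 + 0.201 = 0.395; P(Grade=B, Cohort ∈ {C3, C5}) = 0.047 + 0.057 = 0.104.
P(Grade=B | Cohort ∈ {C3, C5}) = 0.104/0.395 = 0.263.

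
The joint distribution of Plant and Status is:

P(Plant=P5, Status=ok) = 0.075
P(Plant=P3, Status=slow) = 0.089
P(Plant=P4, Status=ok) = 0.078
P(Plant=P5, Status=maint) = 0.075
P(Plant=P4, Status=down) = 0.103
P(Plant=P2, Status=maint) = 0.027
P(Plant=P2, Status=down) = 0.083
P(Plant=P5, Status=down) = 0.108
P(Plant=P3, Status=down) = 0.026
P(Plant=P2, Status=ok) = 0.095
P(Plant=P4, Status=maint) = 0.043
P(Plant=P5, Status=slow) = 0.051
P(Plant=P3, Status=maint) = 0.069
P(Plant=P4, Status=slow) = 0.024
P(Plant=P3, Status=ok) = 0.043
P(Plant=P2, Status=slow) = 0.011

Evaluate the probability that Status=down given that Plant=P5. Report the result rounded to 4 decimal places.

0.3495

P(Plant=P5) = 0.075 + 0.051 + 0.108 + 0.075 = 0.309.
P(Status=down | Plant=P5) = 0.108/0.309 = 0.3495.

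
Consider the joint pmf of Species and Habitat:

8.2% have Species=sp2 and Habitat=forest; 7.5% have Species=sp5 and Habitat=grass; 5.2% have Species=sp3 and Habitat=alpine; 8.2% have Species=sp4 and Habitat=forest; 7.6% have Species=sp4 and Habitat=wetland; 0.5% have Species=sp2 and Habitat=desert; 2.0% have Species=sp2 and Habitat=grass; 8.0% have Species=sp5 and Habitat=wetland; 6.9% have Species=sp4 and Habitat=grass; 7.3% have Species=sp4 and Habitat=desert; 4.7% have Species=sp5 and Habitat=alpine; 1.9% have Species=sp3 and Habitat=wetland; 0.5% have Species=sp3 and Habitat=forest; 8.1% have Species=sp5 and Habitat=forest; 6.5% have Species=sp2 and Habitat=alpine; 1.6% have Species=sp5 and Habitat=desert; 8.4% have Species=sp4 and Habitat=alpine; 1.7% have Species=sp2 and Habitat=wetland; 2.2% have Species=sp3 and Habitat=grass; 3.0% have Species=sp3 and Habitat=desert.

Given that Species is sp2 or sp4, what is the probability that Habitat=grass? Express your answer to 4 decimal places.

P(Species=sp2) = 0.082 + 0.020 + 0.017 + 0.005 + 0.065 = 0.189.
P(Species=sp4) = 0.082 + 0.069 + 0.076 + 0.073 + 0.084 = 0.384.
P(Species ∈ {sp2, sp4}) = 0.189 + 0.384 = 0.573; P(Habitat=grass, Species ∈ {sp2, sp4}) = 0.020 + 0.069 = 0.089.
P(Habitat=grass | Species ∈ {sp2, sp4}) = 0.089/0.573 = 0.1553.

0.1553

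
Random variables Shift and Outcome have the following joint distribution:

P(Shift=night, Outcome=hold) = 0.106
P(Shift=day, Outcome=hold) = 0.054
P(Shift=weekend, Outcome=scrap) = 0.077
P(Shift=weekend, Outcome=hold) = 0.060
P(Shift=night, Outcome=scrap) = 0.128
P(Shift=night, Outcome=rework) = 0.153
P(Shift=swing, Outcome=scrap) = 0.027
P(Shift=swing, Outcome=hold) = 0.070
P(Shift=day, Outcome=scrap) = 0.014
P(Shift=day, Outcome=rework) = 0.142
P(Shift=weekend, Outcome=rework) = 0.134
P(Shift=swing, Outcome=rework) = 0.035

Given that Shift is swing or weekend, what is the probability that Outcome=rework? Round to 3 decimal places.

0.419

P(Shift=swing) = 0.035 + 0.027 + 0.070 = 0.132.
P(Shift=weekend) = 0.134 + 0.077 + 0.060 = 0.271.
P(Shift ∈ {swing, weekend}) = 0.132 + 0.271 = 0.403; P(Outcome=rework, Shift ∈ {swing, weekend}) = 0.035 + 0.134 = 0.169.
P(Outcome=rework | Shift ∈ {swing, weekend}) = 0.169/0.403 = 0.419.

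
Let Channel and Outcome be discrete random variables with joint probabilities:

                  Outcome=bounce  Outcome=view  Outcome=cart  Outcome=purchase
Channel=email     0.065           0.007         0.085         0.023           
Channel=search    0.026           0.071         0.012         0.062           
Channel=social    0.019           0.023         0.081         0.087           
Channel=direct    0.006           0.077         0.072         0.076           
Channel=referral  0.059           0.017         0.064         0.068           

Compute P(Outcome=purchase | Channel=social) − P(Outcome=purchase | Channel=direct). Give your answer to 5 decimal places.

0.08528

P(Channel=social) = 0.019 + 0.023 + 0.081 + 0.087 = 0.210; P(Outcome=purchase | Channel=social) = 0.087/0.210 = 0.414286.
P(Channel=direct) = 0.006 + 0.077 + 0.072 + 0.076 = 0.231; P(Outcome=purchase | Channel=direct) = 0.076/0.231 = 0.329004.
Difference = 0.08528.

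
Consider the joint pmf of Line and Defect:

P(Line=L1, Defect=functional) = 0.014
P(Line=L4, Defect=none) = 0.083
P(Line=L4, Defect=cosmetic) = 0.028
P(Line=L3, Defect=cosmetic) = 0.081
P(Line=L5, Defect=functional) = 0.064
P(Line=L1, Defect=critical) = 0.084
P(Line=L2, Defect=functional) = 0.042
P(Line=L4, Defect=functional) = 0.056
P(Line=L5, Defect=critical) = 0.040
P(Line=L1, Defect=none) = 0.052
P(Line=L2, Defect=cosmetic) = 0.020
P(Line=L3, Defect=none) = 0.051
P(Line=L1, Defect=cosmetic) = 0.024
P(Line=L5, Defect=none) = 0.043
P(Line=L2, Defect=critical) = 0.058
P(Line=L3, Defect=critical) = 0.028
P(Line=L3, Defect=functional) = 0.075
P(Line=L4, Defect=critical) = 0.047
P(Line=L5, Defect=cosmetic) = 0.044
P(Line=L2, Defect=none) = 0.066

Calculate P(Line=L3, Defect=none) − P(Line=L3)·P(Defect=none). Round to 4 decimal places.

-0.0183

P(Line=L3) = 0.051 + 0.081 + 0.075 + 0.028 = 0.235.
P(Defect=none) = 0.052 + 0.066 + 0.051 + 0.083 + 0.043 = 0.295.
P(Line=L3, Defect=none) − P(Line=L3)P(Defect=none) = 0.051 − 0.235×0.295 = -0.0183.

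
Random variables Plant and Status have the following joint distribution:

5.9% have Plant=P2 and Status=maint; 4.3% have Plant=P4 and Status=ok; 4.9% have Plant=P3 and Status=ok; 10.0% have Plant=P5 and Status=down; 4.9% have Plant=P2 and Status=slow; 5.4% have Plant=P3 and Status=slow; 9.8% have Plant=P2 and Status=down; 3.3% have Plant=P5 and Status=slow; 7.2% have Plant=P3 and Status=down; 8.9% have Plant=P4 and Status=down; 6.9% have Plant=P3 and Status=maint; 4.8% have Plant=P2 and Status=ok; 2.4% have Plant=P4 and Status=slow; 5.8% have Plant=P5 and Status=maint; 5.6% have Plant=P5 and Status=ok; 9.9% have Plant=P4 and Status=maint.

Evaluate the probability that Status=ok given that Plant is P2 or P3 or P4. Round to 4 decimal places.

0.1859

P(Plant=P2) = 0.048 + 0.049 + 0.098 + 0.059 = 0.254.
P(Plant=P3) = 0.049 + 0.054 + 0.072 + 0.069 = 0.244.
P(Plant=P4) = 0.043 + 0.024 + 0.089 + 0.099 = 0.255.
P(Plant ∈ {P2, P3, P4}) = 0.254 + 0.244 + 0.255 = 0.753; P(Status=ok, Plant ∈ {P2, P3, P4}) = 0.048 + 0.049 + 0.043 = 0.140.
P(Status=ok | Plant ∈ {P2, P3, P4}) = 0.140/0.753 = 0.1859.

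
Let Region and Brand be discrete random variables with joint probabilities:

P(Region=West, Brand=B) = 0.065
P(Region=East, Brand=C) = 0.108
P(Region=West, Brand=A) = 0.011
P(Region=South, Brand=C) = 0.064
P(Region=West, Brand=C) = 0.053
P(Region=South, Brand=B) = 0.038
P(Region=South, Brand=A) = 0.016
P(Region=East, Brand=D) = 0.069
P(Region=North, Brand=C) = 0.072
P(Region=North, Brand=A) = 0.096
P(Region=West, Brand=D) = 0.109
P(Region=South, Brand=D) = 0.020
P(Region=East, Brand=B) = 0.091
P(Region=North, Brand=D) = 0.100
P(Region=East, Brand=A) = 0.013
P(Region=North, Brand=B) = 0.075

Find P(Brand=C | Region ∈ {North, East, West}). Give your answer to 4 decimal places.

0.2703

P(Region=North) = 0.096 + 0.075 + 0.072 + 0.100 = 0.343.
P(Region=East) = 0.013 + 0.091 + 0.108 + 0.069 = 0.281.
P(Region=West) = 0.011 + 0.065 + 0.053 + 0.109 = 0.238.
P(Region ∈ {North, East, West}) = 0.343 + 0.281 + 0.238 = 0.862; P(Brand=C, Region ∈ {North, East, West}) = 0.072 + 0.108 + 0.053 = 0.233.
P(Brand=C | Region ∈ {North, East, West}) = 0.233/0.862 = 0.2703.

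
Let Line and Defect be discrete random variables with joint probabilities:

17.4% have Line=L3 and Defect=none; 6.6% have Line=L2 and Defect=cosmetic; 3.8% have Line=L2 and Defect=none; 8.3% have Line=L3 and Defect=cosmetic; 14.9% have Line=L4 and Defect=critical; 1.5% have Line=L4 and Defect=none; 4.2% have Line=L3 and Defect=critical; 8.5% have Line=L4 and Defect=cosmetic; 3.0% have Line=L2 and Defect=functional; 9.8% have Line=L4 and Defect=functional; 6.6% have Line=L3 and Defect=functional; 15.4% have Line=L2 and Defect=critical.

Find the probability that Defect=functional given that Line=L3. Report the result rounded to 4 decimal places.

0.1808

P(Line=L3) = 0.174 + 0.083 + 0.066 + 0.042 = 0.365.
P(Defect=functional | Line=L3) = 0.066/0.365 = 0.1808.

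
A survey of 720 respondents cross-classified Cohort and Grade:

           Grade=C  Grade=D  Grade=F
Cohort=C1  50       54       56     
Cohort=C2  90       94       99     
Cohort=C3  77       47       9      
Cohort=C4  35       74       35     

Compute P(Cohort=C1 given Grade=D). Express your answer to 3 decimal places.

0.201

Total with Grade=D: 54 + 94 + 47 + 74 = 269.
P(Cohort=C1 | Grade=D) = 54/269 = 0.201.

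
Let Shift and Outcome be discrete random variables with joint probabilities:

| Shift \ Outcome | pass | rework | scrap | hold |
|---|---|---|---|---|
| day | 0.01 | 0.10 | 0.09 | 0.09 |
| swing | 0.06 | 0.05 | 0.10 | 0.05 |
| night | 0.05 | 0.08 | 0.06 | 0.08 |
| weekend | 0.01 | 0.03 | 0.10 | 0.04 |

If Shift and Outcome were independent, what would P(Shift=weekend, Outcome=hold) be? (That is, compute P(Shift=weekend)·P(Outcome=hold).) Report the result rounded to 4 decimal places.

0.0468

P(Shift=weekend) = 0.01 + 0.03 + 0.10 + 0.04 = 0.18.
P(Outcome=hold) = 0.09 + 0.05 + 0.08 + 0.04 = 0.26.
Product: 0.18 × 0.26 = 0.0468.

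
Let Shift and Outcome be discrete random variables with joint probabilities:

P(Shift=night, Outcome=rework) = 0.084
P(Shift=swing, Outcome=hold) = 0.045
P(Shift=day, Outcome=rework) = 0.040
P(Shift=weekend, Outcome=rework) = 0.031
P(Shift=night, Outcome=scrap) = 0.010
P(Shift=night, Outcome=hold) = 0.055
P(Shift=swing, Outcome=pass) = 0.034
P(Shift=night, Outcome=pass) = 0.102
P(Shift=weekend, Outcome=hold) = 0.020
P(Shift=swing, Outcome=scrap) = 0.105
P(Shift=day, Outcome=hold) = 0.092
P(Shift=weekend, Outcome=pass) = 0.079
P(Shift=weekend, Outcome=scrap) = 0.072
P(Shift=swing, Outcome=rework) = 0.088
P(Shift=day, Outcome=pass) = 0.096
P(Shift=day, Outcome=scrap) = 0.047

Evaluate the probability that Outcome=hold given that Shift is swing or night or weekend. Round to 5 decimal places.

0.16552

P(Shift=swing) = 0.034 + 0.088 + 0.105 + 0.045 = 0.272.
P(Shift=night) = 0.102 + 0.084 + 0.010 + 0.055 = 0.251.
P(Shift=weekend) = 0.079 + 0.031 + 0.072 + 0.020 = 0.202.
P(Shift ∈ {swing, night, weekend}) = 0.272 + 0.251 + 0.202 = 0.725; P(Outcome=hold, Shift ∈ {swing, night, weekend}) = 0.045 + 0.055 + 0.020 = 0.120.
P(Outcome=hold | Shift ∈ {swing, night, weekend}) = 0.120/0.725 = 0.16552.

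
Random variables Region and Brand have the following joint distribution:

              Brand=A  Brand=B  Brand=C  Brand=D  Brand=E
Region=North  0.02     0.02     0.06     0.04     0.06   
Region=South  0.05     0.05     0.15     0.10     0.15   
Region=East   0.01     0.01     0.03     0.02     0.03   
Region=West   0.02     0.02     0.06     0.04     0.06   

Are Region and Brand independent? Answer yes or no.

yes

Every cell satisfies P(Region,Brand) = P(Region)·P(Brand). For instance P(Region=South) = 0.50, P(Brand=B) = 0.10, and 0.50×0.10 = 0.05 matches the joint entry. So Region and Brand are independent.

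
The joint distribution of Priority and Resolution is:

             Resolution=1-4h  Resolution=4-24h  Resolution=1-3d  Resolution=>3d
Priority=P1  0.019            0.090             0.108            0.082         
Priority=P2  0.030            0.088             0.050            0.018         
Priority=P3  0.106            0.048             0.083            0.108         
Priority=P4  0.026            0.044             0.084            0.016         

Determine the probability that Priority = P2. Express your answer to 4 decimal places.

P(Priority=P2) = 0.030 + 0.088 + 0.050 + 0.018 = 0.186.

0.1860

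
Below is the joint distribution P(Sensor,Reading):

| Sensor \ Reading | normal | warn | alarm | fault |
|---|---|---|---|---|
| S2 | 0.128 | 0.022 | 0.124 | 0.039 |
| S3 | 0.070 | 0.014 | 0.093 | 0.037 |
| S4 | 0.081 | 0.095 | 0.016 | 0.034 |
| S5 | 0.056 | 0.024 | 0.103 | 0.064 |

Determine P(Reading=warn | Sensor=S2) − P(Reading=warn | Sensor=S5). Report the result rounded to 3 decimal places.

-0.027

P(Sensor=S2) = 0.128 + 0.022 + 0.124 + 0.039 = 0.313; P(Reading=warn | Sensor=S2) = 0.022/0.313 = 0.0703.
P(Sensor=S5) = 0.056 + 0.024 + 0.103 + 0.064 = 0.247; P(Reading=warn | Sensor=S5) = 0.024/0.247 = 0.0972.
Difference = -0.027.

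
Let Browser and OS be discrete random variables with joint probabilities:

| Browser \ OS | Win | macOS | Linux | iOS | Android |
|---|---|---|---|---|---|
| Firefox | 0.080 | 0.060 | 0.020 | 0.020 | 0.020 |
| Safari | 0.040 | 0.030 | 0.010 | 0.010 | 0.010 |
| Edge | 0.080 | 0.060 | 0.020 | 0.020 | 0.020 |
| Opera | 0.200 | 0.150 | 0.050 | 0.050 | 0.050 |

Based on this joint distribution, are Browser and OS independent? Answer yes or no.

yes

Every cell satisfies P(Browser,OS) = P(Browser)·P(OS). For instance P(Browser=Edge) = 0.200, P(OS=iOS) = 0.100, and 0.200×0.100 = 0.020 matches the joint entry. So Browser and OS are independent.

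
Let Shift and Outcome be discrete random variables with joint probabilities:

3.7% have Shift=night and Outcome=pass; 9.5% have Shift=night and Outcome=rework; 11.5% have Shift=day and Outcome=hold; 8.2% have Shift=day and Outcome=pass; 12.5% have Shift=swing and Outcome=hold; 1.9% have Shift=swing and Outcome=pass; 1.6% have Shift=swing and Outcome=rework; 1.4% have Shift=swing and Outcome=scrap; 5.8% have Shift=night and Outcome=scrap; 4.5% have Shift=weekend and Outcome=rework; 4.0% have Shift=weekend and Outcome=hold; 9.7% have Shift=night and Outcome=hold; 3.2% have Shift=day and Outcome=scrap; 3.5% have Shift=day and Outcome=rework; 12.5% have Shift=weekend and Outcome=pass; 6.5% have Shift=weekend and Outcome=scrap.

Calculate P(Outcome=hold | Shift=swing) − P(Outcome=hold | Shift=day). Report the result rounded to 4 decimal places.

0.2828

P(Shift=swing) = 0.019 + 0.016 + 0.014 + 0.125 = 0.174; P(Outcome=hold | Shift=swing) = 0.125/0.174 = 0.71839.
P(Shift=day) = 0.082 + 0.035 + 0.032 + 0.115 = 0.264; P(Outcome=hold | Shift=day) = 0.115/0.264 = 0.43561.
Difference = 0.2828.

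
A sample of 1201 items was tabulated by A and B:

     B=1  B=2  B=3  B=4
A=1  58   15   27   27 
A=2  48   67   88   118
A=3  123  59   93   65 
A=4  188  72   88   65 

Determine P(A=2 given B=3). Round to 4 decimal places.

0.2973

Total with B=3: 27 + 88 + 93 + 88 = 296.
P(A=2 | B=3) = 88/296 = 0.2973.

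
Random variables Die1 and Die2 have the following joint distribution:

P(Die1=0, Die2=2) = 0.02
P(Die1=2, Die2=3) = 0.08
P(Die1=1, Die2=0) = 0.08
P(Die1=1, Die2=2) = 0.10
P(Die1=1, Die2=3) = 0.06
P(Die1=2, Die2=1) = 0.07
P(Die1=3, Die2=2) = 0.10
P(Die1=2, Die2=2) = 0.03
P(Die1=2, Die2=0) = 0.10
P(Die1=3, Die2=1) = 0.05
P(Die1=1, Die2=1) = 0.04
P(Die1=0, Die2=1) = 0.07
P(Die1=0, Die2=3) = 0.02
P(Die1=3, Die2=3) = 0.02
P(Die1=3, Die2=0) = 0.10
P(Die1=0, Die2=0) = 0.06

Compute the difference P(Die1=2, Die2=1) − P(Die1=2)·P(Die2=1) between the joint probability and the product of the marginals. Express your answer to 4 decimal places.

P(Die1=2) = 0.10 + 0.07 + 0.03 + 0.08 = 0.28.
P(Die2=1) = 0.07 + 0.04 + 0.07 + 0.05 = 0.23.
P(Die1=2, Die2=1) − P(Die1=2)P(Die2=1) = 0.07 − 0.28×0.23 = 0.0056.

0.0056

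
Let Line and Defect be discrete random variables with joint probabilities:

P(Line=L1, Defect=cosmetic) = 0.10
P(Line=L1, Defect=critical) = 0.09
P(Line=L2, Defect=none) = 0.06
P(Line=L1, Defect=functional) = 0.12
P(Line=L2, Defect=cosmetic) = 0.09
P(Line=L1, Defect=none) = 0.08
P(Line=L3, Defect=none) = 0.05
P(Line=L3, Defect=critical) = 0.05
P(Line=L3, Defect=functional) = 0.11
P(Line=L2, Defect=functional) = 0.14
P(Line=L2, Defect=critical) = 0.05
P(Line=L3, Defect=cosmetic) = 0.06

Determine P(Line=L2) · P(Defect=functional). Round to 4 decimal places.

P(Line=L2) = 0.06 + 0.09 + 0.14 + 0.05 = 0.34.
P(Defect=functional) = 0.12 + 0.14 + 0.11 = 0.37.
Product: 0.34 × 0.37 = 0.1258.

0.1258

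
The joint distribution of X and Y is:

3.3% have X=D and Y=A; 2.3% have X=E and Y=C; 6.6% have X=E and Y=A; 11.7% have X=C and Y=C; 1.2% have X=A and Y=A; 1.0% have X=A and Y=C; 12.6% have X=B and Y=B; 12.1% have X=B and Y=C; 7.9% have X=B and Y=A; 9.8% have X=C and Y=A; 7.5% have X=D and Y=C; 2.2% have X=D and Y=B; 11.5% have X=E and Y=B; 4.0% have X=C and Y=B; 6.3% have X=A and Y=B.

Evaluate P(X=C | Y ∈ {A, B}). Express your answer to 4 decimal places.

P(Y=A) = 0.012 + 0.079 + 0.098 + 0.033 + 0.066 = 0.288.
P(Y=B) = 0.063 + 0.126 + 0.040 + 0.022 + 0.115 = 0.366.
P(Y ∈ {A, B}) = 0.288 + 0.366 = 0.654; P(X=C, Y ∈ {A, B}) = 0.098 + 0.040 = 0.138.
P(X=C | Y ∈ {A, B}) = 0.138/0.654 = 0.2110.

0.2110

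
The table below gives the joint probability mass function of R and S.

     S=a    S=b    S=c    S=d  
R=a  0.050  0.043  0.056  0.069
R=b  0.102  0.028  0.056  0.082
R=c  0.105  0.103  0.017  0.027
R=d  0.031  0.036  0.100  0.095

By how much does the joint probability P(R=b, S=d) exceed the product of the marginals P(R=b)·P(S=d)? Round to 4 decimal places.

P(R=b) = 0.102 + 0.028 + 0.056 + 0.082 = 0.268.
P(S=d) = 0.069 + 0.082 + 0.027 + 0.095 = 0.273.
P(R=b, S=d) − P(R=b)P(S=d) = 0.082 − 0.268×0.273 = 0.0088.

0.0088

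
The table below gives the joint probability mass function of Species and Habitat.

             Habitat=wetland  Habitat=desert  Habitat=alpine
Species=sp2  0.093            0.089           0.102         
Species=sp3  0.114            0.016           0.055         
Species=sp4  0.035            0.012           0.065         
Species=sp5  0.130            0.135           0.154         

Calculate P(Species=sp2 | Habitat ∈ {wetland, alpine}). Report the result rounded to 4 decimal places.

0.2607

P(Habitat=wetland) = 0.093 + 0.114 + 0.035 + 0.130 = 0.372.
P(Habitat=alpine) = 0.102 + 0.055 + 0.065 + 0.154 = 0.376.
P(Habitat ∈ {wetland, alpine}) = 0.372 + 0.376 = 0.748; P(Species=sp2, Habitat ∈ {wetland, alpine}) = 0.093 + 0.102 = 0.195.
P(Species=sp2 | Habitat ∈ {wetland, alpine}) = 0.195/0.748 = 0.2607.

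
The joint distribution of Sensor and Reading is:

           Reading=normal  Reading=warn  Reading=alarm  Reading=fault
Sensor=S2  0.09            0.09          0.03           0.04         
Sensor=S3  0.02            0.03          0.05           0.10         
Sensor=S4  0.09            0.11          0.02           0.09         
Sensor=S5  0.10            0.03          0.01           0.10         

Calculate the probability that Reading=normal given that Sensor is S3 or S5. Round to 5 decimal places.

0.27273

P(Sensor=S3) = 0.02 + 0.03 + 0.05 + 0.10 = 0.20.
P(Sensor=S5) = 0.10 + 0.03 + 0.01 + 0.10 = 0.24.
P(Sensor ∈ {S3, S5}) = 0.20 + 0.24 = 0.44; P(Reading=normal, Sensor ∈ {S3, S5}) = 0.02 + 0.10 = 0.12.
P(Reading=normal | Sensor ∈ {S3, S5}) = 0.12/0.44 = 0.27273.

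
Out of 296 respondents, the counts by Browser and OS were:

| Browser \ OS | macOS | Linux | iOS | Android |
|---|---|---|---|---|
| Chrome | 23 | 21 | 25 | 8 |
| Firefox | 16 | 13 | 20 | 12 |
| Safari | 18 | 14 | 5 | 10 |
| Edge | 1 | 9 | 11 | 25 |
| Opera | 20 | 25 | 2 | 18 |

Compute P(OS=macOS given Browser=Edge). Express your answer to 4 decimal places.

Total with Browser=Edge: 1 + 9 + 11 + 25 = 46.
P(OS=macOS | Browser=Edge) = 1/46 = 0.0217.

0.0217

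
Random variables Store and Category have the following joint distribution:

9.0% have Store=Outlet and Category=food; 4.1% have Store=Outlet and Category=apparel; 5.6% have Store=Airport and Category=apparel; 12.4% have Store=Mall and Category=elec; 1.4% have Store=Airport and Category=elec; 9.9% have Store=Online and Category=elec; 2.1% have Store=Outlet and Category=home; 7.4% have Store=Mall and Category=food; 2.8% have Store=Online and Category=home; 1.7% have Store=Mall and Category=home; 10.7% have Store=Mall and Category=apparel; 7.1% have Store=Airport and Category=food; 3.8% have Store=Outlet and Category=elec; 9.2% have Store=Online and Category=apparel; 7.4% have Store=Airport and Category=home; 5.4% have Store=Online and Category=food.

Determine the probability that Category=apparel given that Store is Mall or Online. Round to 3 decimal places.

0.334

P(Store=Mall) = 0.074 + 0.107 + 0.124 + 0.017 = 0.322.
P(Store=Online) = 0.054 + 0.092 + 0.099 + 0.028 = 0.273.
P(Store ∈ {Mall, Online}) = 0.322 + 0.273 = 0.595; P(Category=apparel, Store ∈ {Mall, Online}) = 0.107 + 0.092 = 0.199.
P(Category=apparel | Store ∈ {Mall, Online}) = 0.199/0.595 = 0.334.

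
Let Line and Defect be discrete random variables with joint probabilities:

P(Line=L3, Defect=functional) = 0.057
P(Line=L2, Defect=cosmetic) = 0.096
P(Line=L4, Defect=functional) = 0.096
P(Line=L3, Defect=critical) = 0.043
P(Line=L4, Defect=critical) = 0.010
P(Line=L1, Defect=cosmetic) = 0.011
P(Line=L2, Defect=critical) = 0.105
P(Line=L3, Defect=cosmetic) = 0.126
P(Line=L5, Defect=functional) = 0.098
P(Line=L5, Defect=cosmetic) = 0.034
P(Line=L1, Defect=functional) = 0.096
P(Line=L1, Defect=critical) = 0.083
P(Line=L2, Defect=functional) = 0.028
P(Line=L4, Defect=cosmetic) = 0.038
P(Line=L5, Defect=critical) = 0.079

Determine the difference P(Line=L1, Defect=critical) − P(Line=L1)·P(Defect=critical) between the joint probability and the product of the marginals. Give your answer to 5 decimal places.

P(Line=L1) = 0.011 + 0.096 + 0.083 = 0.190.
P(Defect=critical) = 0.083 + 0.105 + 0.043 + 0.010 + 0.079 = 0.320.
P(Line=L1, Defect=critical) − P(Line=L1)P(Defect=critical) = 0.083 − 0.190×0.320 = 0.02220.

0.02220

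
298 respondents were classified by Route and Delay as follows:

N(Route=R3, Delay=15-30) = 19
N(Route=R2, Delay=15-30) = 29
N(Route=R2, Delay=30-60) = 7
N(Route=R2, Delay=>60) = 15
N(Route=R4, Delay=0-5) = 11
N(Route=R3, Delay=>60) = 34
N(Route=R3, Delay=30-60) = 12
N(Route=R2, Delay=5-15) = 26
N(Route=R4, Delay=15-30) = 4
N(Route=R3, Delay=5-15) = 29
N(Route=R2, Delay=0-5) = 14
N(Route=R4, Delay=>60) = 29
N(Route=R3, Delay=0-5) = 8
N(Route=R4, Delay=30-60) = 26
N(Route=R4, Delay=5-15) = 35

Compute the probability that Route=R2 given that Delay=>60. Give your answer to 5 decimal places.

0.19231

Total with Delay=>60: 15 + 34 + 29 = 78.
P(Route=R2 | Delay=>60) = 15/78 = 0.19231.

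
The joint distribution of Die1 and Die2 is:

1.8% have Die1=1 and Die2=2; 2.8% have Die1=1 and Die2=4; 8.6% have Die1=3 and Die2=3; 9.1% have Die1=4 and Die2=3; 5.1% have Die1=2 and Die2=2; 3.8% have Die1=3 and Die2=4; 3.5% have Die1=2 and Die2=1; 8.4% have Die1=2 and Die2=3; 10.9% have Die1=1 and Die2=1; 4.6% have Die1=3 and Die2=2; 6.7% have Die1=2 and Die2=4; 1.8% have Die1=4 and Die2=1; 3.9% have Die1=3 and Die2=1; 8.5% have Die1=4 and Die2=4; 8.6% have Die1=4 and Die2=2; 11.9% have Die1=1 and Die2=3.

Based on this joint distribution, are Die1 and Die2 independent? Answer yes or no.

P(Die1=1) = 0.274 and P(Die2=1) = 0.201, so their product is 0.05507, but P(Die1=1, Die2=1) = 0.109. Since these differ, Die1 and Die2 are not independent.

no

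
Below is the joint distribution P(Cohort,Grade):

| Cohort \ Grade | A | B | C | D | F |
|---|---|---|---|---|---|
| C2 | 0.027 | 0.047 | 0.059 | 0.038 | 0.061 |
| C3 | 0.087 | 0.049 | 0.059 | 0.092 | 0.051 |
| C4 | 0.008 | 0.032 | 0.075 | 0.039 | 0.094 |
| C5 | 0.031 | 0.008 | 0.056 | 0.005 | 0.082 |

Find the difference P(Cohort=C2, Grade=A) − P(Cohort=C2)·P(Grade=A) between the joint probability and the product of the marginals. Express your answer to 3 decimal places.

-0.008

P(Cohort=C2) = 0.027 + 0.047 + 0.059 + 0.038 + 0.061 = 0.232.
P(Grade=A) = 0.027 + 0.087 + 0.008 + 0.031 = 0.153.
P(Cohort=C2, Grade=A) − P(Cohort=C2)P(Grade=A) = 0.027 − 0.232×0.153 = -0.008.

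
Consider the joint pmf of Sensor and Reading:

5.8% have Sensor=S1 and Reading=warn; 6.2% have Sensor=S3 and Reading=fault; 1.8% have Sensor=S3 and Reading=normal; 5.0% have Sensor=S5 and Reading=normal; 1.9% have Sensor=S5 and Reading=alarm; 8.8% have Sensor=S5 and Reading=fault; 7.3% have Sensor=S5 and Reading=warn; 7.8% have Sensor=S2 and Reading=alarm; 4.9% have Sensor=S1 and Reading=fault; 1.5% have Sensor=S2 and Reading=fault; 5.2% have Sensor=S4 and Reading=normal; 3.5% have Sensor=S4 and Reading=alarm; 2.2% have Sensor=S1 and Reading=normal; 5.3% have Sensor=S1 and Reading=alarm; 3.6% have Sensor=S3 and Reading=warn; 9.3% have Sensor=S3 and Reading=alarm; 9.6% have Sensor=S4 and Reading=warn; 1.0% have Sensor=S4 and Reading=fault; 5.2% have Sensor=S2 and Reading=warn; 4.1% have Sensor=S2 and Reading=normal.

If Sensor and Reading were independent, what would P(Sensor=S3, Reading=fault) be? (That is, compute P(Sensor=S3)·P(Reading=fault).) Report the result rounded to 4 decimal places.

P(Sensor=S3) = 0.018 + 0.036 + 0.093 + 0.062 = 0.209.
P(Reading=fault) = 0.049 + 0.015 + 0.062 + 0.010 + 0.088 = 0.224.
Product: 0.209 × 0.224 = 0.0468.

0.0468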